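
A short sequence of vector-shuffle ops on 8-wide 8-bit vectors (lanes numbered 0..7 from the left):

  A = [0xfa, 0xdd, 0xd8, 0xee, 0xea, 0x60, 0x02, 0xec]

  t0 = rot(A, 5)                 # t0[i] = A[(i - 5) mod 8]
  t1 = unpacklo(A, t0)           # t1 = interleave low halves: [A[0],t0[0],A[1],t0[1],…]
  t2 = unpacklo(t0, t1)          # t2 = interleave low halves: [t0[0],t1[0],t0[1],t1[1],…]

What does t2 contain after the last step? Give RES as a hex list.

RES = [ 0xee  0xfa  0xea  0xee  0x60  0xdd  0x02  0xea ]

→ t0 |ee|ea|60|02|ec|fa|dd|d8|
→ t1 |fa|ee|dd|ea|d8|60|ee|02|
→ t2 |ee|fa|ea|ee|60|dd|02|ea|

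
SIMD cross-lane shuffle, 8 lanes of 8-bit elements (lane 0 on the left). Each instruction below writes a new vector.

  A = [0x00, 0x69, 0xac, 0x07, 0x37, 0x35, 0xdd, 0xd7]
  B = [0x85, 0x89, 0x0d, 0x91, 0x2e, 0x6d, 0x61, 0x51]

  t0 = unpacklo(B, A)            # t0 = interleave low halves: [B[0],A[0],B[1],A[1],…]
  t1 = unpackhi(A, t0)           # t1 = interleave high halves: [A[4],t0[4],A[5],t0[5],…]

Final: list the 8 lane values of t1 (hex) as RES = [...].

RES = [0x37, 0x0d, 0x35, 0xac, 0xdd, 0x91, 0xd7, 0x07]

  t0: 85 00 89 69 0d ac 91 07
  t1: 37 0d 35 ac dd 91 d7 07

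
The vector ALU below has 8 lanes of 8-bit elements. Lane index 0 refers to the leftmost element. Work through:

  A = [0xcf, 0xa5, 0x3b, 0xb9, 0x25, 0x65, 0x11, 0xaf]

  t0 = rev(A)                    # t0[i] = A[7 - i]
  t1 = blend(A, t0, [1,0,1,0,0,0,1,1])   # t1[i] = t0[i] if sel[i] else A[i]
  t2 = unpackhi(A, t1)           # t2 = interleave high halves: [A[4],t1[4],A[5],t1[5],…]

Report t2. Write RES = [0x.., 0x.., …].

t0 = [0xaf, 0x11, 0x65, 0x25, 0xb9, 0x3b, 0xa5, 0xcf]
t1 = [0xaf, 0xa5, 0x65, 0xb9, 0x25, 0x65, 0xa5, 0xcf]
t2 = [0x25, 0x25, 0x65, 0x65, 0x11, 0xa5, 0xaf, 0xcf]

RES = [0x25, 0x25, 0x65, 0x65, 0x11, 0xa5, 0xaf, 0xcf]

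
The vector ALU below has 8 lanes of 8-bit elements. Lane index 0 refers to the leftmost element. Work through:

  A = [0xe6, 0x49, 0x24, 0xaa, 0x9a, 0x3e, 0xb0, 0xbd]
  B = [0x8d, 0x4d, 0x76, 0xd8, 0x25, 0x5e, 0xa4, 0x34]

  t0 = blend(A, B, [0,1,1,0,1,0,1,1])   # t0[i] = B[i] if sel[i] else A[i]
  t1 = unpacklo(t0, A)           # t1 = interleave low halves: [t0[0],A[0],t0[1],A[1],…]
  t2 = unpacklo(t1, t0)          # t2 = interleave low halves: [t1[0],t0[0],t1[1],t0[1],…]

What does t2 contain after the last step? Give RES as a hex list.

RES = [ 0xe6  0xe6  0xe6  0x4d  0x4d  0x76  0x49  0xaa ]

→ t0 |e6|4d|76|aa|25|3e|a4|34|
→ t1 |e6|e6|4d|49|76|24|aa|aa|
→ t2 |e6|e6|e6|4d|4d|76|49|aa|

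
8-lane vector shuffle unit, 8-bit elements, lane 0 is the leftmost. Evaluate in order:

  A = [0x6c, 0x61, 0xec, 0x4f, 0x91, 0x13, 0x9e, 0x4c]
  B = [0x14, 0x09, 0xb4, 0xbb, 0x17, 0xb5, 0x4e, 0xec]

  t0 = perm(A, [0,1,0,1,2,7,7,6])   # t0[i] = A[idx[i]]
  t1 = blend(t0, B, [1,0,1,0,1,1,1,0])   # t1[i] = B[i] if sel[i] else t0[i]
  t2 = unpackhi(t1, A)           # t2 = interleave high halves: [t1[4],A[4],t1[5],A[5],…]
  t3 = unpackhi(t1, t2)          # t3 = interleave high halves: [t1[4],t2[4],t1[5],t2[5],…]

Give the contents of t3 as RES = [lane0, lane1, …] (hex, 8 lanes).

RES = [ 0x17  0x4e  0xb5  0x9e  0x4e  0x9e  0x9e  0x4c ]

t0 = [0x6c, 0x61, 0x6c, 0x61, 0xec, 0x4c, 0x4c, 0x9e]
t1 = [0x14, 0x61, 0xb4, 0x61, 0x17, 0xb5, 0x4e, 0x9e]
t2 = [0x17, 0x91, 0xb5, 0x13, 0x4e, 0x9e, 0x9e, 0x4c]
t3 = [0x17, 0x4e, 0xb5, 0x9e, 0x4e, 0x9e, 0x9e, 0x4c]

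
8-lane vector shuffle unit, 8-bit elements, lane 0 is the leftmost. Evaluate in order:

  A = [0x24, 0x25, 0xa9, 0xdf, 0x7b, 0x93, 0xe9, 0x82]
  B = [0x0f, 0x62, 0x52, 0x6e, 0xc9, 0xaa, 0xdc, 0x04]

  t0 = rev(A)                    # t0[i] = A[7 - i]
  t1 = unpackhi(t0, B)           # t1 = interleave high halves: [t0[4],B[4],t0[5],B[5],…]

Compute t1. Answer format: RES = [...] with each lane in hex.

RES = [0xdf, 0xc9, 0xa9, 0xaa, 0x25, 0xdc, 0x24, 0x04]

t0 = [0x82, 0xe9, 0x93, 0x7b, 0xdf, 0xa9, 0x25, 0x24]
t1 = [0xdf, 0xc9, 0xa9, 0xaa, 0x25, 0xdc, 0x24, 0x04]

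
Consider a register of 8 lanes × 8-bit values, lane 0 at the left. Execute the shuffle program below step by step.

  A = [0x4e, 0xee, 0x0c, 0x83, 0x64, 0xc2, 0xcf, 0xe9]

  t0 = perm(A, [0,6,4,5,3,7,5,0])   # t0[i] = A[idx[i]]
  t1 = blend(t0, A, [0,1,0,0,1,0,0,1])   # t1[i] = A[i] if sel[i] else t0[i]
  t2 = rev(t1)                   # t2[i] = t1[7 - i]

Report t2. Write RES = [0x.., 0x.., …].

t0 = [0x4e, 0xcf, 0x64, 0xc2, 0x83, 0xe9, 0xc2, 0x4e]
t1 = [0x4e, 0xee, 0x64, 0xc2, 0x64, 0xe9, 0xc2, 0xe9]
t2 = [0xe9, 0xc2, 0xe9, 0x64, 0xc2, 0x64, 0xee, 0x4e]

RES = [ 0xe9  0xc2  0xe9  0x64  0xc2  0x64  0xee  0x4e ]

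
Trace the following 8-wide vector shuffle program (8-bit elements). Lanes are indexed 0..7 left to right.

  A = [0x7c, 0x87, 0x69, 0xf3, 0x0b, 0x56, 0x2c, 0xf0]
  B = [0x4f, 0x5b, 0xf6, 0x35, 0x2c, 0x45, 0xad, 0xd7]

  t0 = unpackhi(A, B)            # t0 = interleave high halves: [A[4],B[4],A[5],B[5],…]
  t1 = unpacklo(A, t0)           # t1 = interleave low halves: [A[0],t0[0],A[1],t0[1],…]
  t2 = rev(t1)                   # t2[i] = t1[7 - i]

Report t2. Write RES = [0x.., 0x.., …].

  t0: 0b 2c 56 45 2c ad f0 d7
  t1: 7c 0b 87 2c 69 56 f3 45
  t2: 45 f3 56 69 2c 87 0b 7c

RES = [ 0x45  0xf3  0x56  0x69  0x2c  0x87  0x0b  0x7c ]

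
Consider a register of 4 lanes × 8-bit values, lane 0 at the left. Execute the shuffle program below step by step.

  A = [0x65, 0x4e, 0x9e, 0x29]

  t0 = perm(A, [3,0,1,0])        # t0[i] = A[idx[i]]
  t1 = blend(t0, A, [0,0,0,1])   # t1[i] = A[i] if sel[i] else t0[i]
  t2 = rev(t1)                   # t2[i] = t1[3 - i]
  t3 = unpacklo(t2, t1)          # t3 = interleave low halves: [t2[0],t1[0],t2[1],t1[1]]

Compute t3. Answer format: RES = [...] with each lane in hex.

t0 = [0x29, 0x65, 0x4e, 0x65]
t1 = [0x29, 0x65, 0x4e, 0x29]
t2 = [0x29, 0x4e, 0x65, 0x29]
t3 = [0x29, 0x29, 0x4e, 0x65]

RES = [0x29, 0x29, 0x4e, 0x65]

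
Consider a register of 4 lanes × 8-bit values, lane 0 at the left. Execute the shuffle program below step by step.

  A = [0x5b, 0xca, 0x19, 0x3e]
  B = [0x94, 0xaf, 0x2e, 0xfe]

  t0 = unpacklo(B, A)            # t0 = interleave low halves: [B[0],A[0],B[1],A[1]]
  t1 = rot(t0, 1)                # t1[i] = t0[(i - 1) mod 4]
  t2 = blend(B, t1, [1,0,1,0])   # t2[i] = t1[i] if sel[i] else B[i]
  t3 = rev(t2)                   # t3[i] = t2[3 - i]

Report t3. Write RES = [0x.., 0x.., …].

RES = [0xfe, 0x5b, 0xaf, 0xca]

→ t0 |94|5b|af|ca|
→ t1 |ca|94|5b|af|
→ t2 |ca|af|5b|fe|
→ t3 |fe|5b|af|ca|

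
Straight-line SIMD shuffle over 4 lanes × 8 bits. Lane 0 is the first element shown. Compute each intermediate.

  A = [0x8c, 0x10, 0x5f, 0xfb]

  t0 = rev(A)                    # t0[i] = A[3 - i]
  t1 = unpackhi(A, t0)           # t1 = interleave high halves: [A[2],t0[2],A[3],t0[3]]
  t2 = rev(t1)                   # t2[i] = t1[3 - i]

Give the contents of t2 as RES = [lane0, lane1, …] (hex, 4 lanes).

RES = [ 0x8c  0xfb  0x10  0x5f ]

t0 = [0xfb, 0x5f, 0x10, 0x8c]
t1 = [0x5f, 0x10, 0xfb, 0x8c]
t2 = [0x8c, 0xfb, 0x10, 0x5f]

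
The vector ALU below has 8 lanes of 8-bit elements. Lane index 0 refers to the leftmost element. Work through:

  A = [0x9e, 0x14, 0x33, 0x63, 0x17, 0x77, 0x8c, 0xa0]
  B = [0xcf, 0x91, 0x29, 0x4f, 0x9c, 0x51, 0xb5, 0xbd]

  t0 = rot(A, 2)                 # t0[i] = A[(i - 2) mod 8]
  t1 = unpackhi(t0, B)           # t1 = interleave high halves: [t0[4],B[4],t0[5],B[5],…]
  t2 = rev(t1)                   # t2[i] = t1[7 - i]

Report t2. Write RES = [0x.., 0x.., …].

RES = [0xbd, 0x77, 0xb5, 0x17, 0x51, 0x63, 0x9c, 0x33]

→ t0 |8c|a0|9e|14|33|63|17|77|
→ t1 |33|9c|63|51|17|b5|77|bd|
→ t2 |bd|77|b5|17|51|63|9c|33|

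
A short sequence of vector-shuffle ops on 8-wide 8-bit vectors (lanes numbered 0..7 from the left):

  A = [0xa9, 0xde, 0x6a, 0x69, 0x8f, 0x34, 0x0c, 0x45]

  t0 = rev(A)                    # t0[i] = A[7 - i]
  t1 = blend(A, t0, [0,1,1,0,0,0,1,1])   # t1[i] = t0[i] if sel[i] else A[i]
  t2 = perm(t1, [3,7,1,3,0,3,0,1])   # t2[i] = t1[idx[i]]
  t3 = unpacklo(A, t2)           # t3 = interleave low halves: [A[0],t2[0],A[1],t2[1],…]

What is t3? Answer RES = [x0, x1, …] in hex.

RES = [0xa9, 0x69, 0xde, 0xa9, 0x6a, 0x0c, 0x69, 0x69]

t0 = [0x45, 0x0c, 0x34, 0x8f, 0x69, 0x6a, 0xde, 0xa9]
t1 = [0xa9, 0x0c, 0x34, 0x69, 0x8f, 0x34, 0xde, 0xa9]
t2 = [0x69, 0xa9, 0x0c, 0x69, 0xa9, 0x69, 0xa9, 0x0c]
t3 = [0xa9, 0x69, 0xde, 0xa9, 0x6a, 0x0c, 0x69, 0x69]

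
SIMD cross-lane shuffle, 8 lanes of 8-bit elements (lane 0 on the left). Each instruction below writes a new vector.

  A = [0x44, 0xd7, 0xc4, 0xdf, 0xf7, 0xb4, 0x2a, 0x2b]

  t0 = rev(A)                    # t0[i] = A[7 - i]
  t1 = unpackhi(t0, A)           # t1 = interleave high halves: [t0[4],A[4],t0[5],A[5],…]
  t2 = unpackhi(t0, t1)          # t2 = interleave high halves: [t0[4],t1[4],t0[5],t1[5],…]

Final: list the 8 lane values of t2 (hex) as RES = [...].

t0 = [0x2b, 0x2a, 0xb4, 0xf7, 0xdf, 0xc4, 0xd7, 0x44]
t1 = [0xdf, 0xf7, 0xc4, 0xb4, 0xd7, 0x2a, 0x44, 0x2b]
t2 = [0xdf, 0xd7, 0xc4, 0x2a, 0xd7, 0x44, 0x44, 0x2b]

RES = [0xdf, 0xd7, 0xc4, 0x2a, 0xd7, 0x44, 0x44, 0x2b]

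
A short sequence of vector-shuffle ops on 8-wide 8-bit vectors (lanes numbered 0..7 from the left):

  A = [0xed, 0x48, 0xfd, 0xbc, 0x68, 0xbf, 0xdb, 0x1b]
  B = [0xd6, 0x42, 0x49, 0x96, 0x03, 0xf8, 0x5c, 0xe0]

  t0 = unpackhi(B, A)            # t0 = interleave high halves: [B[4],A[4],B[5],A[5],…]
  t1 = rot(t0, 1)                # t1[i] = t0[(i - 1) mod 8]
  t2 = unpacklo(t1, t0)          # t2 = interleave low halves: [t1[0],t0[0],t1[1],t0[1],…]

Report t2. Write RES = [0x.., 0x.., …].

RES = [0x1b, 0x03, 0x03, 0x68, 0x68, 0xf8, 0xf8, 0xbf]

t0 = [0x03, 0x68, 0xf8, 0xbf, 0x5c, 0xdb, 0xe0, 0x1b]
t1 = [0x1b, 0x03, 0x68, 0xf8, 0xbf, 0x5c, 0xdb, 0xe0]
t2 = [0x1b, 0x03, 0x03, 0x68, 0x68, 0xf8, 0xf8, 0xbf]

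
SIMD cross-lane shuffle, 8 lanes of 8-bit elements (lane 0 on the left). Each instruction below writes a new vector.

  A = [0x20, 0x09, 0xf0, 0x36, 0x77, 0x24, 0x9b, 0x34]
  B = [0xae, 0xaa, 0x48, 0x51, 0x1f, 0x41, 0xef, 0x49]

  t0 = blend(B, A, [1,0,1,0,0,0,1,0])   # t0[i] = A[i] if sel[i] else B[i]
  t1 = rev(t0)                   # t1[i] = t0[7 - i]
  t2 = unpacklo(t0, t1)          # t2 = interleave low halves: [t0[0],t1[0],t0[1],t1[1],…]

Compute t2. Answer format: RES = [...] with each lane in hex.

RES = [ 0x20  0x49  0xaa  0x9b  0xf0  0x41  0x51  0x1f ]

t0 = [0x20, 0xaa, 0xf0, 0x51, 0x1f, 0x41, 0x9b, 0x49]
t1 = [0x49, 0x9b, 0x41, 0x1f, 0x51, 0xf0, 0xaa, 0x20]
t2 = [0x20, 0x49, 0xaa, 0x9b, 0xf0, 0x41, 0x51, 0x1f]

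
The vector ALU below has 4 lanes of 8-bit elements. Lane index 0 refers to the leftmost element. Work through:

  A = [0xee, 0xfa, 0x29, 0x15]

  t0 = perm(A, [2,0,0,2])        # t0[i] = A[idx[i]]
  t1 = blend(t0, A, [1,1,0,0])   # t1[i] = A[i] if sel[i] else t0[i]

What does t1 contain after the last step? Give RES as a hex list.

RES = [ 0xee  0xfa  0xee  0x29 ]

→ t0 |29|ee|ee|29|
→ t1 |ee|fa|ee|29|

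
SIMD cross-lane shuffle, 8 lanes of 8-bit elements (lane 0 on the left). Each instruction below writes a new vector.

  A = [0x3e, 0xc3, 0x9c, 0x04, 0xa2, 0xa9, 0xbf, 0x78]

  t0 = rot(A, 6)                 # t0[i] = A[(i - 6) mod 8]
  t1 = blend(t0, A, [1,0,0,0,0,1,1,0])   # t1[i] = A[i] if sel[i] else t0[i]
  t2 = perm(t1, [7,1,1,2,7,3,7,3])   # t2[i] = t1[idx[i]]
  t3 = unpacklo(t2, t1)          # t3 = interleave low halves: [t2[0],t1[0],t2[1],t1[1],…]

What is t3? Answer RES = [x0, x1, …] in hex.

RES = [ 0xc3  0x3e  0x04  0x04  0x04  0xa2  0xa2  0xa9 ]

t0 = [0x9c, 0x04, 0xa2, 0xa9, 0xbf, 0x78, 0x3e, 0xc3]
t1 = [0x3e, 0x04, 0xa2, 0xa9, 0xbf, 0xa9, 0xbf, 0xc3]
t2 = [0xc3, 0x04, 0x04, 0xa2, 0xc3, 0xa9, 0xc3, 0xa9]
t3 = [0xc3, 0x3e, 0x04, 0x04, 0x04, 0xa2, 0xa2, 0xa9]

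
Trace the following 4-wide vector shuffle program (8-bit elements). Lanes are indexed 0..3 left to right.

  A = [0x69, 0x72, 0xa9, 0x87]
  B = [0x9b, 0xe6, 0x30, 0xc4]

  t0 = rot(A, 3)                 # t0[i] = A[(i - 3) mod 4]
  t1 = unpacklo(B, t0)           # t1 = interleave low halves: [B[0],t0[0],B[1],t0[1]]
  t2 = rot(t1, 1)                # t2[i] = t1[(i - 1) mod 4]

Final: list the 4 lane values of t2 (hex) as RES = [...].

→ t0 |72|a9|87|69|
→ t1 |9b|72|e6|a9|
→ t2 |a9|9b|72|e6|

RES = [ 0xa9  0x9b  0x72  0xe6 ]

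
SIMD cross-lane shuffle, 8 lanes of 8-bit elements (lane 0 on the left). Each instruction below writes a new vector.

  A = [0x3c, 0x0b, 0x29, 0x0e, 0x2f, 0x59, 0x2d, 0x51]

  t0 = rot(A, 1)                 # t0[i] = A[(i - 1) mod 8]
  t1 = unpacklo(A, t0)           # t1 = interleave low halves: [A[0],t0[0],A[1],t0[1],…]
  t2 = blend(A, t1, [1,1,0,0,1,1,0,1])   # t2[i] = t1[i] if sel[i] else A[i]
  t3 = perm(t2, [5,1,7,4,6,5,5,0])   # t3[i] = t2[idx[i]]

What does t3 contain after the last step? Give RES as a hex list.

  t0: 51 3c 0b 29 0e 2f 59 2d
  t1: 3c 51 0b 3c 29 0b 0e 29
  t2: 3c 51 29 0e 29 0b 2d 29
  t3: 0b 51 29 29 2d 0b 0b 3c

RES = [ 0x0b  0x51  0x29  0x29  0x2d  0x0b  0x0b  0x3c ]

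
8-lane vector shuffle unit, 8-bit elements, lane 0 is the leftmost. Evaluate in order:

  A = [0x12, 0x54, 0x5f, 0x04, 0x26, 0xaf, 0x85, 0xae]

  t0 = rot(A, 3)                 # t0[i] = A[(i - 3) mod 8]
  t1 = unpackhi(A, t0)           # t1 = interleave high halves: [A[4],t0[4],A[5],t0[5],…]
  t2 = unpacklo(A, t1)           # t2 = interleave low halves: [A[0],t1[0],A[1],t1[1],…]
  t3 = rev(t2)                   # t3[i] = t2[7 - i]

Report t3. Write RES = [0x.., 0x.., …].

t0 = [0xaf, 0x85, 0xae, 0x12, 0x54, 0x5f, 0x04, 0x26]
t1 = [0x26, 0x54, 0xaf, 0x5f, 0x85, 0x04, 0xae, 0x26]
t2 = [0x12, 0x26, 0x54, 0x54, 0x5f, 0xaf, 0x04, 0x5f]
t3 = [0x5f, 0x04, 0xaf, 0x5f, 0x54, 0x54, 0x26, 0x12]

RES = [0x5f, 0x04, 0xaf, 0x5f, 0x54, 0x54, 0x26, 0x12]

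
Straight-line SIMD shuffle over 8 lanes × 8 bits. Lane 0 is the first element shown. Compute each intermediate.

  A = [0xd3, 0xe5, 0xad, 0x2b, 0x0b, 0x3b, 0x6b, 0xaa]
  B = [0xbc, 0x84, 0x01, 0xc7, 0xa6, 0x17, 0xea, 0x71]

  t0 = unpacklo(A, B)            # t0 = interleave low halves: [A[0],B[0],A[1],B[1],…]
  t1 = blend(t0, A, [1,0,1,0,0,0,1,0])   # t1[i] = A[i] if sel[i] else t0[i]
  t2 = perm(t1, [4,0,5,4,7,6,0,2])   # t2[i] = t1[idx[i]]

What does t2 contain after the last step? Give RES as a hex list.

RES = [0xad, 0xd3, 0x01, 0xad, 0xc7, 0x6b, 0xd3, 0xad]

→ t0 |d3|bc|e5|84|ad|01|2b|c7|
→ t1 |d3|bc|ad|84|ad|01|6b|c7|
→ t2 |ad|d3|01|ad|c7|6b|d3|ad|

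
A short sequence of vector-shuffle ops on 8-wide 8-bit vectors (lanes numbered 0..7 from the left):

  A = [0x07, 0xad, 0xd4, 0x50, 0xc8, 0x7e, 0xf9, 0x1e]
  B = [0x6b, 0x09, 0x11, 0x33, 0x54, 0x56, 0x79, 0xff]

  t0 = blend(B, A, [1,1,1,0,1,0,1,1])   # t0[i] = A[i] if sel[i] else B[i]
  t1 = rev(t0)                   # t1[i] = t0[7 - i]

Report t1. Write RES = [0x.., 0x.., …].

RES = [ 0x1e  0xf9  0x56  0xc8  0x33  0xd4  0xad  0x07 ]

t0 = [0x07, 0xad, 0xd4, 0x33, 0xc8, 0x56, 0xf9, 0x1e]
t1 = [0x1e, 0xf9, 0x56, 0xc8, 0x33, 0xd4, 0xad, 0x07]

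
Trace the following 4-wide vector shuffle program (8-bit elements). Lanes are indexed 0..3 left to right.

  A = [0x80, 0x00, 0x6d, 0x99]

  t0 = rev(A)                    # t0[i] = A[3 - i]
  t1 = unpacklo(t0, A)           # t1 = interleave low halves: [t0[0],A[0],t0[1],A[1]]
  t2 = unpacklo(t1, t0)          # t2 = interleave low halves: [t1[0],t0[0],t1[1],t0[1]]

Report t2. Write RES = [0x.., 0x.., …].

RES = [0x99, 0x99, 0x80, 0x6d]

  t0: 99 6d 00 80
  t1: 99 80 6d 00
  t2: 99 99 80 6d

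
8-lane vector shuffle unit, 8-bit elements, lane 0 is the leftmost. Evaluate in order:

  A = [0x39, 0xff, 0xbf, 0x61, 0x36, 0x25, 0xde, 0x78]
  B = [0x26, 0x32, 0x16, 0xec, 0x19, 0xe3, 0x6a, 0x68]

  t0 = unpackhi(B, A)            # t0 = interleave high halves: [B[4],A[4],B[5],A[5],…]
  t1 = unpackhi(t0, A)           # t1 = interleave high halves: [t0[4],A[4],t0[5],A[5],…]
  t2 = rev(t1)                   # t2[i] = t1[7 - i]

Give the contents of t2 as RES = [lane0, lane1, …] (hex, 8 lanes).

→ t0 |19|36|e3|25|6a|de|68|78|
→ t1 |6a|36|de|25|68|de|78|78|
→ t2 |78|78|de|68|25|de|36|6a|

RES = [0x78, 0x78, 0xde, 0x68, 0x25, 0xde, 0x36, 0x6a]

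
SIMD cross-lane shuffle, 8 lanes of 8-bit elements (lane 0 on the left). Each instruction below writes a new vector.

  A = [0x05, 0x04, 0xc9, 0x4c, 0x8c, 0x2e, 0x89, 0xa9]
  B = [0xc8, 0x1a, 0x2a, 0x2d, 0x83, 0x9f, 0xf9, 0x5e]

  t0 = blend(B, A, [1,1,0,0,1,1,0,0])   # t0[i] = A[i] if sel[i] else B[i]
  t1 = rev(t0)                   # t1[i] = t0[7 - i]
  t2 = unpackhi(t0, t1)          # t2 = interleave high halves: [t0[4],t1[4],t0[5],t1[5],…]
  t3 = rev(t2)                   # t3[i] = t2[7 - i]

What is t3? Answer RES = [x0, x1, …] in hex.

t0 = [0x05, 0x04, 0x2a, 0x2d, 0x8c, 0x2e, 0xf9, 0x5e]
t1 = [0x5e, 0xf9, 0x2e, 0x8c, 0x2d, 0x2a, 0x04, 0x05]
t2 = [0x8c, 0x2d, 0x2e, 0x2a, 0xf9, 0x04, 0x5e, 0x05]
t3 = [0x05, 0x5e, 0x04, 0xf9, 0x2a, 0x2e, 0x2d, 0x8c]

RES = [0x05, 0x5e, 0x04, 0xf9, 0x2a, 0x2e, 0x2d, 0x8c]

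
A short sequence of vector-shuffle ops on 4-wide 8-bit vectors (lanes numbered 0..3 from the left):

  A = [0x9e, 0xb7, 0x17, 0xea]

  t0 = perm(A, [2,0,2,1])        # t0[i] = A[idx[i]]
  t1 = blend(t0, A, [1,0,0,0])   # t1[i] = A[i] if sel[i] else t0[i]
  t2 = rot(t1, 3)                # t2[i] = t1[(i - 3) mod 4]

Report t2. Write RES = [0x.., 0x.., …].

RES = [0x9e, 0x17, 0xb7, 0x9e]

t0 = [0x17, 0x9e, 0x17, 0xb7]
t1 = [0x9e, 0x9e, 0x17, 0xb7]
t2 = [0x9e, 0x17, 0xb7, 0x9e]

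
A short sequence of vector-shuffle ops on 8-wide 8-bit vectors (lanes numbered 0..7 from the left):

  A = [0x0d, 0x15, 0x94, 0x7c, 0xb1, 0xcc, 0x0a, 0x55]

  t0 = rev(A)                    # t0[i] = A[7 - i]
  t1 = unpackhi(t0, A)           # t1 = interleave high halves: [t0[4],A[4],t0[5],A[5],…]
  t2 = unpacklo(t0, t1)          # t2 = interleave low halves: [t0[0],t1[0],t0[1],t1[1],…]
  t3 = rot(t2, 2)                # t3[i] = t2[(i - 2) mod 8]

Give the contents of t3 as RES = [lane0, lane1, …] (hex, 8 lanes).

RES = [0xb1, 0xcc, 0x55, 0x7c, 0x0a, 0xb1, 0xcc, 0x94]

→ t0 |55|0a|cc|b1|7c|94|15|0d|
→ t1 |7c|b1|94|cc|15|0a|0d|55|
→ t2 |55|7c|0a|b1|cc|94|b1|cc|
→ t3 |b1|cc|55|7c|0a|b1|cc|94|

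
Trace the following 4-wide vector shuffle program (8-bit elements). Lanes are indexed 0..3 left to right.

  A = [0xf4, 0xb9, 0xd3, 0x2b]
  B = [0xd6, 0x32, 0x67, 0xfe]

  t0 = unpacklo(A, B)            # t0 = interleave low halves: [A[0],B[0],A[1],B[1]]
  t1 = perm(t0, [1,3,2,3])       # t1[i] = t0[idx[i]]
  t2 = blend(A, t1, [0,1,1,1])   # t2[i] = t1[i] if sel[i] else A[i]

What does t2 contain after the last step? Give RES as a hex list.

→ t0 |f4|d6|b9|32|
→ t1 |d6|32|b9|32|
→ t2 |f4|32|b9|32|

RES = [0xf4, 0x32, 0xb9, 0x32]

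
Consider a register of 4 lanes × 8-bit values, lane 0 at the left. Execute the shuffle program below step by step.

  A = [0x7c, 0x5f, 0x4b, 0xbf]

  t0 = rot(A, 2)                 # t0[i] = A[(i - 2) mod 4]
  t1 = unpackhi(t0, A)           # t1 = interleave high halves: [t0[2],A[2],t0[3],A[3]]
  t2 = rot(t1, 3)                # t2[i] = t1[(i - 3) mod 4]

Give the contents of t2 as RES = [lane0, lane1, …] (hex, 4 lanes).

RES = [ 0x4b  0x5f  0xbf  0x7c ]

  t0: 4b bf 7c 5f
  t1: 7c 4b 5f bf
  t2: 4b 5f bf 7c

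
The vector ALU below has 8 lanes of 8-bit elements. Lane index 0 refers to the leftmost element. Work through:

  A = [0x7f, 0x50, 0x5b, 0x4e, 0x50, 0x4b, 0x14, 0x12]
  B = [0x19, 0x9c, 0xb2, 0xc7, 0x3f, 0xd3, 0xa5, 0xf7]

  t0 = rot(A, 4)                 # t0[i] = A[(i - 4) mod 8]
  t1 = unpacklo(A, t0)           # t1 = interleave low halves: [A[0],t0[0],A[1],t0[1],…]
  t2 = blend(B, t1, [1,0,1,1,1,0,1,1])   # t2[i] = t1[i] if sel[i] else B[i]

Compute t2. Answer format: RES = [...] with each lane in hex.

→ t0 |50|4b|14|12|7f|50|5b|4e|
→ t1 |7f|50|50|4b|5b|14|4e|12|
→ t2 |7f|9c|50|4b|5b|d3|4e|12|

RES = [ 0x7f  0x9c  0x50  0x4b  0x5b  0xd3  0x4e  0x12 ]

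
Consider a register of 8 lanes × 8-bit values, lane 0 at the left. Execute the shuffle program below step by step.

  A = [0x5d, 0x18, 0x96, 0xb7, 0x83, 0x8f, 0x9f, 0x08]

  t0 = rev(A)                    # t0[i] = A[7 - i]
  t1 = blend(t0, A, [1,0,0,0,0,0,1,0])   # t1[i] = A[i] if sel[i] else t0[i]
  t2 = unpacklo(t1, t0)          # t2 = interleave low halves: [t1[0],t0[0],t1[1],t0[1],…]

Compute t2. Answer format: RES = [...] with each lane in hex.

  t0: 08 9f 8f 83 b7 96 18 5d
  t1: 5d 9f 8f 83 b7 96 9f 5d
  t2: 5d 08 9f 9f 8f 8f 83 83

RES = [ 0x5d  0x08  0x9f  0x9f  0x8f  0x8f  0x83  0x83 ]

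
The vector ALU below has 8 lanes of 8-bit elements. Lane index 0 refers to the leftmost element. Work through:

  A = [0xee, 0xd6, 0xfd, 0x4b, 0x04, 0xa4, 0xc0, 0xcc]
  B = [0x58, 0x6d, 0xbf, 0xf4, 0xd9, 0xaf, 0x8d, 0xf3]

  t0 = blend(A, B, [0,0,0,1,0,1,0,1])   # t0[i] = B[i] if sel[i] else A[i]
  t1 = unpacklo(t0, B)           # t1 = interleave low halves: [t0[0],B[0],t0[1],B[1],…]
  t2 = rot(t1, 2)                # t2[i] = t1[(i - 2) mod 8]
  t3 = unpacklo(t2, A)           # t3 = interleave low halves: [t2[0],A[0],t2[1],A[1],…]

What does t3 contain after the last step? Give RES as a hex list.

RES = [ 0xf4  0xee  0xf4  0xd6  0xee  0xfd  0x58  0x4b ]

t0 = [0xee, 0xd6, 0xfd, 0xf4, 0x04, 0xaf, 0xc0, 0xf3]
t1 = [0xee, 0x58, 0xd6, 0x6d, 0xfd, 0xbf, 0xf4, 0xf4]
t2 = [0xf4, 0xf4, 0xee, 0x58, 0xd6, 0x6d, 0xfd, 0xbf]
t3 = [0xf4, 0xee, 0xf4, 0xd6, 0xee, 0xfd, 0x58, 0x4b]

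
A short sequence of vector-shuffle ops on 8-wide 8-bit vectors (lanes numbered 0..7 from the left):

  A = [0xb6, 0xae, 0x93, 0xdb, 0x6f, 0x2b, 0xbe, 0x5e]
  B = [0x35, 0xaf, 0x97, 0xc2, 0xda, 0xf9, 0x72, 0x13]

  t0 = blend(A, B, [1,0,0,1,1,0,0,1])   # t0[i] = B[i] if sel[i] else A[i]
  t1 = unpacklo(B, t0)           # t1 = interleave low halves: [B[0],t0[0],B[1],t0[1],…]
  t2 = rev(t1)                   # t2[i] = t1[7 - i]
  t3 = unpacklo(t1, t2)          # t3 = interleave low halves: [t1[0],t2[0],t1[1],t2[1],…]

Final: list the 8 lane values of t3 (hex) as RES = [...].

RES = [ 0x35  0xc2  0x35  0xc2  0xaf  0x93  0xae  0x97 ]

t0 = [0x35, 0xae, 0x93, 0xc2, 0xda, 0x2b, 0xbe, 0x13]
t1 = [0x35, 0x35, 0xaf, 0xae, 0x97, 0x93, 0xc2, 0xc2]
t2 = [0xc2, 0xc2, 0x93, 0x97, 0xae, 0xaf, 0x35, 0x35]
t3 = [0x35, 0xc2, 0x35, 0xc2, 0xaf, 0x93, 0xae, 0x97]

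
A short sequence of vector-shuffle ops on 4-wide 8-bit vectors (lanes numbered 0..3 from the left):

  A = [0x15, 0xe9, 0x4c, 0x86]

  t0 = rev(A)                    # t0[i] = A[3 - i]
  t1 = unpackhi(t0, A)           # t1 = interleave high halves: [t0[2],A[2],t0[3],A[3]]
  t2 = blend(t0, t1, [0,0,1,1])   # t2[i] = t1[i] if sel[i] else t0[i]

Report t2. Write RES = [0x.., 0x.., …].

RES = [ 0x86  0x4c  0x15  0x86 ]

  t0: 86 4c e9 15
  t1: e9 4c 15 86
  t2: 86 4c 15 86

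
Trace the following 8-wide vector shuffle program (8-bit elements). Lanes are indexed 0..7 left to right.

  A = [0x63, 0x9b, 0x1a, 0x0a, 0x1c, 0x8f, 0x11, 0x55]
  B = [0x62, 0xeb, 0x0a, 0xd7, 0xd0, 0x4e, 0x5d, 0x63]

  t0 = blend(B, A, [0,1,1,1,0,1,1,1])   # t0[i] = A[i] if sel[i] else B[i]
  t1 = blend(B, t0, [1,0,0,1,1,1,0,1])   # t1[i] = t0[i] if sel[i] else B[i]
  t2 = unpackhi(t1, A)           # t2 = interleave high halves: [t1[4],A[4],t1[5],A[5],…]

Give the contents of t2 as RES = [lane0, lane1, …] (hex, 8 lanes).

RES = [0xd0, 0x1c, 0x8f, 0x8f, 0x5d, 0x11, 0x55, 0x55]

→ t0 |62|9b|1a|0a|d0|8f|11|55|
→ t1 |62|eb|0a|0a|d0|8f|5d|55|
→ t2 |d0|1c|8f|8f|5d|11|55|55|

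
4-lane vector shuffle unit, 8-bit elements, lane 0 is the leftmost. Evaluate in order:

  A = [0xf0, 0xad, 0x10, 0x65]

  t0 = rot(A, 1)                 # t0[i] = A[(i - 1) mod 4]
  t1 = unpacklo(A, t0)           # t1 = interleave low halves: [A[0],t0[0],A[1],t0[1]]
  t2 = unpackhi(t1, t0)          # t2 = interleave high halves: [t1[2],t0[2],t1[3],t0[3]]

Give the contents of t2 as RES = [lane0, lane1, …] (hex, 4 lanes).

RES = [0xad, 0xad, 0xf0, 0x10]

→ t0 |65|f0|ad|10|
→ t1 |f0|65|ad|f0|
→ t2 |ad|ad|f0|10|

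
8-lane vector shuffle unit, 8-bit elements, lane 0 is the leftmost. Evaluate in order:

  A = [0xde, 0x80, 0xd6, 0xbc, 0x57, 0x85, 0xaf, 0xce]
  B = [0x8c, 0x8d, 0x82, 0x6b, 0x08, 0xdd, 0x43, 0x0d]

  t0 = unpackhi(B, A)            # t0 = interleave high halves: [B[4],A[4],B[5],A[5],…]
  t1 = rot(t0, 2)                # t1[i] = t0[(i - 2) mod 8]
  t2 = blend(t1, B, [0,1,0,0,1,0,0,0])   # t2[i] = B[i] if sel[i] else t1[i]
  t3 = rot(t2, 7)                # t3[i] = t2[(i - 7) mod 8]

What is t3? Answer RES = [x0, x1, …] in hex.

  t0: 08 57 dd 85 43 af 0d ce
  t1: 0d ce 08 57 dd 85 43 af
  t2: 0d 8d 08 57 08 85 43 af
  t3: 8d 08 57 08 85 43 af 0d

RES = [ 0x8d  0x08  0x57  0x08  0x85  0x43  0xaf  0x0d ]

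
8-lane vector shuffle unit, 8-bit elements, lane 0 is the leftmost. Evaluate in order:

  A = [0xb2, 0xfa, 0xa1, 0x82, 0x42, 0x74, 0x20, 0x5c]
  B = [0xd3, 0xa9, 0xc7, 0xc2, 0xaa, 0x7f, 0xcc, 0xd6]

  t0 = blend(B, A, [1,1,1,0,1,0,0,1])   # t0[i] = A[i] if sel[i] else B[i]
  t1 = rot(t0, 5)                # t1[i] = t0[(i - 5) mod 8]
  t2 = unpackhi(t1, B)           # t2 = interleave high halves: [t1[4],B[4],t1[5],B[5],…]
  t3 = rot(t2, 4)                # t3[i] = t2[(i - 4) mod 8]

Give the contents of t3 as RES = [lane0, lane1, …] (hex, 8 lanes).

t0 = [0xb2, 0xfa, 0xa1, 0xc2, 0x42, 0x7f, 0xcc, 0x5c]
t1 = [0xc2, 0x42, 0x7f, 0xcc, 0x5c, 0xb2, 0xfa, 0xa1]
t2 = [0x5c, 0xaa, 0xb2, 0x7f, 0xfa, 0xcc, 0xa1, 0xd6]
t3 = [0xfa, 0xcc, 0xa1, 0xd6, 0x5c, 0xaa, 0xb2, 0x7f]

RES = [0xfa, 0xcc, 0xa1, 0xd6, 0x5c, 0xaa, 0xb2, 0x7f]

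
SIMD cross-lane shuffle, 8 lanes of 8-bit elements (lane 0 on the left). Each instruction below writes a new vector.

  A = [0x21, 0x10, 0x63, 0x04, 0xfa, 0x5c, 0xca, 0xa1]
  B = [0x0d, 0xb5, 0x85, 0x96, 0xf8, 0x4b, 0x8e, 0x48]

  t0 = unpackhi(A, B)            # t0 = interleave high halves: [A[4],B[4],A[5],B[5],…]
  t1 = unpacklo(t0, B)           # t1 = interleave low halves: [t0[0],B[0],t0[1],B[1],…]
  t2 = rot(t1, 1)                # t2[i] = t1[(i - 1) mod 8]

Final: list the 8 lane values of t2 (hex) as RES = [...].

RES = [ 0x96  0xfa  0x0d  0xf8  0xb5  0x5c  0x85  0x4b ]

→ t0 |fa|f8|5c|4b|ca|8e|a1|48|
→ t1 |fa|0d|f8|b5|5c|85|4b|96|
→ t2 |96|fa|0d|f8|b5|5c|85|4b|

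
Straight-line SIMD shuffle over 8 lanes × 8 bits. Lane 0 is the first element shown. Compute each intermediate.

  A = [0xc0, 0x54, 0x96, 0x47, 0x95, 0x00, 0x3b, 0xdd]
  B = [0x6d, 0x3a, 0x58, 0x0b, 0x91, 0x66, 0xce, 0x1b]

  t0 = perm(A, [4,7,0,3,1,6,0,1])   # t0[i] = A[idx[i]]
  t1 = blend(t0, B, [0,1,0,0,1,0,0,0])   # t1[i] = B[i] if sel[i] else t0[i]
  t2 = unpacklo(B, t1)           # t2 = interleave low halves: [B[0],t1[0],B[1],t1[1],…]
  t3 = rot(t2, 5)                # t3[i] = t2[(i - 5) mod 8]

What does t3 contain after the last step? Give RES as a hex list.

t0 = [0x95, 0xdd, 0xc0, 0x47, 0x54, 0x3b, 0xc0, 0x54]
t1 = [0x95, 0x3a, 0xc0, 0x47, 0x91, 0x3b, 0xc0, 0x54]
t2 = [0x6d, 0x95, 0x3a, 0x3a, 0x58, 0xc0, 0x0b, 0x47]
t3 = [0x3a, 0x58, 0xc0, 0x0b, 0x47, 0x6d, 0x95, 0x3a]

RES = [0x3a, 0x58, 0xc0, 0x0b, 0x47, 0x6d, 0x95, 0x3a]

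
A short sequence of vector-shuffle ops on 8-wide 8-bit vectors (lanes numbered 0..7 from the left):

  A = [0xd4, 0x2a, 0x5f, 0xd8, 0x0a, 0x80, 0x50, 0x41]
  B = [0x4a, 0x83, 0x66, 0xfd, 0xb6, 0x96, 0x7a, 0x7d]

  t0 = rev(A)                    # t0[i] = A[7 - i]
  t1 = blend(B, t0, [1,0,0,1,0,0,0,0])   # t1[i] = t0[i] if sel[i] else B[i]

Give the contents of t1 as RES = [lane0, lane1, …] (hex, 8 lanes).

RES = [0x41, 0x83, 0x66, 0x0a, 0xb6, 0x96, 0x7a, 0x7d]

  t0: 41 50 80 0a d8 5f 2a d4
  t1: 41 83 66 0a b6 96 7a 7d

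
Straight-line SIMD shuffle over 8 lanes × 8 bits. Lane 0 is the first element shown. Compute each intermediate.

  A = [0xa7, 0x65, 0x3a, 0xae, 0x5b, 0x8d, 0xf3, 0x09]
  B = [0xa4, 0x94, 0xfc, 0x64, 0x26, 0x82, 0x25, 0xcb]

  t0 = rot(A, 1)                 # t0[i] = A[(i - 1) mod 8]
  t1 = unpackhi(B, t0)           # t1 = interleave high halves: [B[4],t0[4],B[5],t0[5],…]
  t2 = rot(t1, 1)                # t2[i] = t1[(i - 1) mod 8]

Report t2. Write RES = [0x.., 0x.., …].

RES = [ 0xf3  0x26  0xae  0x82  0x5b  0x25  0x8d  0xcb ]

→ t0 |09|a7|65|3a|ae|5b|8d|f3|
→ t1 |26|ae|82|5b|25|8d|cb|f3|
→ t2 |f3|26|ae|82|5b|25|8d|cb|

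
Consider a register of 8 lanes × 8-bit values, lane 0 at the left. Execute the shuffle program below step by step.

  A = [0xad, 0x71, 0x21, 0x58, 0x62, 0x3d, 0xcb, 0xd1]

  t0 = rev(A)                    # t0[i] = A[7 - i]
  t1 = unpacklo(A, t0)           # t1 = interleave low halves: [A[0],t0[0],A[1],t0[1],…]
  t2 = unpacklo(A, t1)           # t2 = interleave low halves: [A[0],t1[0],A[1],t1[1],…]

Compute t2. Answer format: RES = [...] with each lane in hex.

  t0: d1 cb 3d 62 58 21 71 ad
  t1: ad d1 71 cb 21 3d 58 62
  t2: ad ad 71 d1 21 71 58 cb

RES = [0xad, 0xad, 0x71, 0xd1, 0x21, 0x71, 0x58, 0xcb]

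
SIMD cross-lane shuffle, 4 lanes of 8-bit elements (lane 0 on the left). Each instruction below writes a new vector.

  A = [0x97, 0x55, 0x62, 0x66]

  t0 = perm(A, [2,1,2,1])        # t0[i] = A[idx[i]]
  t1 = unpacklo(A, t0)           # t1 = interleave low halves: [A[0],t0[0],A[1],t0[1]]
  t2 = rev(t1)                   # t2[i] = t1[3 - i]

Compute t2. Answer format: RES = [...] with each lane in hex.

→ t0 |62|55|62|55|
→ t1 |97|62|55|55|
→ t2 |55|55|62|97|

RES = [0x55, 0x55, 0x62, 0x97]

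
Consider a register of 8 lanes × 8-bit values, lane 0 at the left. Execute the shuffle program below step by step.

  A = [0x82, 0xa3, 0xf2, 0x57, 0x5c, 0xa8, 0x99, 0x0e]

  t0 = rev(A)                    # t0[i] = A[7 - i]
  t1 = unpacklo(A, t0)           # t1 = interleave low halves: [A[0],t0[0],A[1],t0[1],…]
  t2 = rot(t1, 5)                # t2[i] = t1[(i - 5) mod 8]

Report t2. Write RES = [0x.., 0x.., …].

t0 = [0x0e, 0x99, 0xa8, 0x5c, 0x57, 0xf2, 0xa3, 0x82]
t1 = [0x82, 0x0e, 0xa3, 0x99, 0xf2, 0xa8, 0x57, 0x5c]
t2 = [0x99, 0xf2, 0xa8, 0x57, 0x5c, 0x82, 0x0e, 0xa3]

RES = [0x99, 0xf2, 0xa8, 0x57, 0x5c, 0x82, 0x0e, 0xa3]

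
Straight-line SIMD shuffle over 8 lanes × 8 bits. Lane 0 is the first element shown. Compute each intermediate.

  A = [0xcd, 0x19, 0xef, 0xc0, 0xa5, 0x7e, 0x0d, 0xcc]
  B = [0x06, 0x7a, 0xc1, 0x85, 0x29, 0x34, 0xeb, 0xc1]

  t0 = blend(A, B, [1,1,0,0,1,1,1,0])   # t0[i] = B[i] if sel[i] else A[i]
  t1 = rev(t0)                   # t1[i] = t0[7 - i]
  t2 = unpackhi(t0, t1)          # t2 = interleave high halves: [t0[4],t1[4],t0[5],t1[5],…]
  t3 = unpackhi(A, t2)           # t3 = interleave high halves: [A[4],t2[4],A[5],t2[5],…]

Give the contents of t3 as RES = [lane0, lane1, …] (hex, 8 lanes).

RES = [ 0xa5  0xeb  0x7e  0x7a  0x0d  0xcc  0xcc  0x06 ]

  t0: 06 7a ef c0 29 34 eb cc
  t1: cc eb 34 29 c0 ef 7a 06
  t2: 29 c0 34 ef eb 7a cc 06
  t3: a5 eb 7e 7a 0d cc cc 06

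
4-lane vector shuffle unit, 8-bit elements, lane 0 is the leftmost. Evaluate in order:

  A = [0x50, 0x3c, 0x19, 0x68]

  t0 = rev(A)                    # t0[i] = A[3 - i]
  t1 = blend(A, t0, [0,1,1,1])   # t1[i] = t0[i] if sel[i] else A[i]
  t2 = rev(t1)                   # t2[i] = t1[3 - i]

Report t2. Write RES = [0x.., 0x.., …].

→ t0 |68|19|3c|50|
→ t1 |50|19|3c|50|
→ t2 |50|3c|19|50|

RES = [ 0x50  0x3c  0x19  0x50 ]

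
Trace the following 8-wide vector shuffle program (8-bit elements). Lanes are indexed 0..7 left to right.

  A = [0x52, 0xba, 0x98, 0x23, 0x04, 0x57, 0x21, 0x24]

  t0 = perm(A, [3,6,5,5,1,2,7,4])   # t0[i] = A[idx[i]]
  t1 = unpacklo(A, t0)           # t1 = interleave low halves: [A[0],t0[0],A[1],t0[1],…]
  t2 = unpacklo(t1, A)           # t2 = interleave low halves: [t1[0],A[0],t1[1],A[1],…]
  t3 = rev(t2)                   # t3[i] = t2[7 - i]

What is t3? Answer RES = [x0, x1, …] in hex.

t0 = [0x23, 0x21, 0x57, 0x57, 0xba, 0x98, 0x24, 0x04]
t1 = [0x52, 0x23, 0xba, 0x21, 0x98, 0x57, 0x23, 0x57]
t2 = [0x52, 0x52, 0x23, 0xba, 0xba, 0x98, 0x21, 0x23]
t3 = [0x23, 0x21, 0x98, 0xba, 0xba, 0x23, 0x52, 0x52]

RES = [0x23, 0x21, 0x98, 0xba, 0xba, 0x23, 0x52, 0x52]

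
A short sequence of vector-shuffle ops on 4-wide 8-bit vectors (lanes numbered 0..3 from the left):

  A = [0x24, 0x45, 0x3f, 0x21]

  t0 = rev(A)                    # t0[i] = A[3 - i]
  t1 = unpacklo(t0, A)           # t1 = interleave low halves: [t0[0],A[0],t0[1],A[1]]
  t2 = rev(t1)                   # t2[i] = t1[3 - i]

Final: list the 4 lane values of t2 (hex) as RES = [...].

→ t0 |21|3f|45|24|
→ t1 |21|24|3f|45|
→ t2 |45|3f|24|21|

RES = [0x45, 0x3f, 0x24, 0x21]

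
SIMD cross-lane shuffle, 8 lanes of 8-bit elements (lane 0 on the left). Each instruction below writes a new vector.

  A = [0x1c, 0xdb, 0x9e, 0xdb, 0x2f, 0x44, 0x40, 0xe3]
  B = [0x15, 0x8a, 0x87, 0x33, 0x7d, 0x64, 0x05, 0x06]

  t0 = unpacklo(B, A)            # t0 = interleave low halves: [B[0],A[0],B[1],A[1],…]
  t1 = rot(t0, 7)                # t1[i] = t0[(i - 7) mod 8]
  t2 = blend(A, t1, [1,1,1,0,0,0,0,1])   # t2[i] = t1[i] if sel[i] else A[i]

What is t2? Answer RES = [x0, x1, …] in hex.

→ t0 |15|1c|8a|db|87|9e|33|db|
→ t1 |1c|8a|db|87|9e|33|db|15|
→ t2 |1c|8a|db|db|2f|44|40|15|

RES = [ 0x1c  0x8a  0xdb  0xdb  0x2f  0x44  0x40  0x15 ]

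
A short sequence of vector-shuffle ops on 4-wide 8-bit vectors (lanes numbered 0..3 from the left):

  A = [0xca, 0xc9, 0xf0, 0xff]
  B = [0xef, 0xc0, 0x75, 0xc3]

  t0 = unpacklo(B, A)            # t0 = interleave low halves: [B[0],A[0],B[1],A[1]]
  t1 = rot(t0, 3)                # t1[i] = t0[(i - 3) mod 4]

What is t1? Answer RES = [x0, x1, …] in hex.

RES = [0xca, 0xc0, 0xc9, 0xef]

t0 = [0xef, 0xca, 0xc0, 0xc9]
t1 = [0xca, 0xc0, 0xc9, 0xef]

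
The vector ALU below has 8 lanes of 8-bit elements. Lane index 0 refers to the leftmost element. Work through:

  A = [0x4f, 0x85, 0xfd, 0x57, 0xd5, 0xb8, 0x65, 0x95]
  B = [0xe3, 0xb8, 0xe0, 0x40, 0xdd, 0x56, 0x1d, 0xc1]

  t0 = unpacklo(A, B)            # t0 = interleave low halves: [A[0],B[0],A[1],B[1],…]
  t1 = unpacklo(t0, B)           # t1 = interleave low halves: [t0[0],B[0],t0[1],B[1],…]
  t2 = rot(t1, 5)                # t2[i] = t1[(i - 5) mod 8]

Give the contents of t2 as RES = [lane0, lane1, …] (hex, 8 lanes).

RES = [ 0xb8  0x85  0xe0  0xb8  0x40  0x4f  0xe3  0xe3 ]

t0 = [0x4f, 0xe3, 0x85, 0xb8, 0xfd, 0xe0, 0x57, 0x40]
t1 = [0x4f, 0xe3, 0xe3, 0xb8, 0x85, 0xe0, 0xb8, 0x40]
t2 = [0xb8, 0x85, 0xe0, 0xb8, 0x40, 0x4f, 0xe3, 0xe3]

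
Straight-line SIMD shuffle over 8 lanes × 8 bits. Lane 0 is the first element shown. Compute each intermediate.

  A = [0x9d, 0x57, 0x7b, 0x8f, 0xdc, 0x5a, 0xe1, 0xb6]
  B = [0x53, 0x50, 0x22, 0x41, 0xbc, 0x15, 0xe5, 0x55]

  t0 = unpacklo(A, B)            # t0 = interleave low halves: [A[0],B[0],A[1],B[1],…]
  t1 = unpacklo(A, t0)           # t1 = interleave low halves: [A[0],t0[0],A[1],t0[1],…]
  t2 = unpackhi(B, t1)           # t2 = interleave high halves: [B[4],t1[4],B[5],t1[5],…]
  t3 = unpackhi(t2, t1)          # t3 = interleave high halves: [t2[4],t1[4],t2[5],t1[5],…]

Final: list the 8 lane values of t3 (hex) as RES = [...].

RES = [ 0xe5  0x7b  0x8f  0x57  0x55  0x8f  0x50  0x50 ]

t0 = [0x9d, 0x53, 0x57, 0x50, 0x7b, 0x22, 0x8f, 0x41]
t1 = [0x9d, 0x9d, 0x57, 0x53, 0x7b, 0x57, 0x8f, 0x50]
t2 = [0xbc, 0x7b, 0x15, 0x57, 0xe5, 0x8f, 0x55, 0x50]
t3 = [0xe5, 0x7b, 0x8f, 0x57, 0x55, 0x8f, 0x50, 0x50]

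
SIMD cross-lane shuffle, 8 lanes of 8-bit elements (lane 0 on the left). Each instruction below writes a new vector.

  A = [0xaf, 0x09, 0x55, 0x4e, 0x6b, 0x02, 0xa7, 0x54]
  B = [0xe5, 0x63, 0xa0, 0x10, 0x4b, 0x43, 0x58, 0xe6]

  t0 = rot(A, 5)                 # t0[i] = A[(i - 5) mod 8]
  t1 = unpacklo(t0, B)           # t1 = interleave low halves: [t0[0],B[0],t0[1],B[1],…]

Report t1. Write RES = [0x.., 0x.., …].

RES = [0x4e, 0xe5, 0x6b, 0x63, 0x02, 0xa0, 0xa7, 0x10]

  t0: 4e 6b 02 a7 54 af 09 55
  t1: 4e e5 6b 63 02 a0 a7 10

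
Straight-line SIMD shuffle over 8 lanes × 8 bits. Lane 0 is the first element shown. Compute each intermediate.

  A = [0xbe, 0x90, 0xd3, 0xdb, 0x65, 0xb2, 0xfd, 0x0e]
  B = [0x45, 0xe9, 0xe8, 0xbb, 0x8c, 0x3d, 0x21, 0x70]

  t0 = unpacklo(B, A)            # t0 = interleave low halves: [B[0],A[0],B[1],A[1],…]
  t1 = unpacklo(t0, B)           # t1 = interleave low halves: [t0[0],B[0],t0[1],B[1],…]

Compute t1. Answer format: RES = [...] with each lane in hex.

→ t0 |45|be|e9|90|e8|d3|bb|db|
→ t1 |45|45|be|e9|e9|e8|90|bb|

RES = [0x45, 0x45, 0xbe, 0xe9, 0xe9, 0xe8, 0x90, 0xbb]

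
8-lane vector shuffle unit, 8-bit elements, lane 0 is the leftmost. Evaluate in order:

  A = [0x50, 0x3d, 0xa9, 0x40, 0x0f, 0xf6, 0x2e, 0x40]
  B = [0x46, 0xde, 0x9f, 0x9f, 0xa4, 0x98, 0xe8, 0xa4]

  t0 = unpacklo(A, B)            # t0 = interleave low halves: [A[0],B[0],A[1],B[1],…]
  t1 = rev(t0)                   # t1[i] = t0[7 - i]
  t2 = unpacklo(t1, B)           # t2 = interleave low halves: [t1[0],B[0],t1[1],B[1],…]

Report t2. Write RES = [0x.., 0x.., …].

RES = [0x9f, 0x46, 0x40, 0xde, 0x9f, 0x9f, 0xa9, 0x9f]

→ t0 |50|46|3d|de|a9|9f|40|9f|
→ t1 |9f|40|9f|a9|de|3d|46|50|
→ t2 |9f|46|40|de|9f|9f|a9|9f|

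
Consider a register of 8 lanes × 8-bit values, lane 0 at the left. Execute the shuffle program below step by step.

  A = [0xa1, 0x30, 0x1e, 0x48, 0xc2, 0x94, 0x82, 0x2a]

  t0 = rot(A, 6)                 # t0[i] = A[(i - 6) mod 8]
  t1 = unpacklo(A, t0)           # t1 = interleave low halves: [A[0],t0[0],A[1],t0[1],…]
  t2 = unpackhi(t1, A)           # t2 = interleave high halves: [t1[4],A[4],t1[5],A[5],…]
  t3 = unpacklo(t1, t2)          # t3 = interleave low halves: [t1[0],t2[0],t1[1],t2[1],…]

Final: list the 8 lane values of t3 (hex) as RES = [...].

RES = [0xa1, 0x1e, 0x1e, 0xc2, 0x30, 0xc2, 0x48, 0x94]

t0 = [0x1e, 0x48, 0xc2, 0x94, 0x82, 0x2a, 0xa1, 0x30]
t1 = [0xa1, 0x1e, 0x30, 0x48, 0x1e, 0xc2, 0x48, 0x94]
t2 = [0x1e, 0xc2, 0xc2, 0x94, 0x48, 0x82, 0x94, 0x2a]
t3 = [0xa1, 0x1e, 0x1e, 0xc2, 0x30, 0xc2, 0x48, 0x94]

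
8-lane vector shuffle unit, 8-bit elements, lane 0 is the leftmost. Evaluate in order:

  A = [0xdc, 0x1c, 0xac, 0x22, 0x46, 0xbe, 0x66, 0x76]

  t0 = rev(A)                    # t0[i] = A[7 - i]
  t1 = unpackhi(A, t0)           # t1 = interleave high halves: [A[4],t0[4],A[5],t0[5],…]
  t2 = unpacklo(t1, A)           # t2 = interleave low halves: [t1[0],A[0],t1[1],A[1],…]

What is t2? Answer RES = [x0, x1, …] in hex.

  t0: 76 66 be 46 22 ac 1c dc
  t1: 46 22 be ac 66 1c 76 dc
  t2: 46 dc 22 1c be ac ac 22

RES = [ 0x46  0xdc  0x22  0x1c  0xbe  0xac  0xac  0x22 ]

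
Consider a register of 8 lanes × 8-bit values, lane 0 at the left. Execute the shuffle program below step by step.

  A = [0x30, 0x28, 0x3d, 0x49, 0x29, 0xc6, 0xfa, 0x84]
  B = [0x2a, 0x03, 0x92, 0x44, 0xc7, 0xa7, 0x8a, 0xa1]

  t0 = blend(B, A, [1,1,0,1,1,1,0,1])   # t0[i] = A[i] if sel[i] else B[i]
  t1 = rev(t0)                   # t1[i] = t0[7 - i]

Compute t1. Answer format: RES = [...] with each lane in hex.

RES = [0x84, 0x8a, 0xc6, 0x29, 0x49, 0x92, 0x28, 0x30]

→ t0 |30|28|92|49|29|c6|8a|84|
→ t1 |84|8a|c6|29|49|92|28|30|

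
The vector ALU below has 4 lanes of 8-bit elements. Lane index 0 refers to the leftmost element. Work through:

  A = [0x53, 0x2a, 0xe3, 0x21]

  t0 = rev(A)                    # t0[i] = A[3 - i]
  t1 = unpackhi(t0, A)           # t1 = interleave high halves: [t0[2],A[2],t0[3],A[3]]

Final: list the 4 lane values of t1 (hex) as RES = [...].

t0 = [0x21, 0xe3, 0x2a, 0x53]
t1 = [0x2a, 0xe3, 0x53, 0x21]

RES = [0x2a, 0xe3, 0x53, 0x21]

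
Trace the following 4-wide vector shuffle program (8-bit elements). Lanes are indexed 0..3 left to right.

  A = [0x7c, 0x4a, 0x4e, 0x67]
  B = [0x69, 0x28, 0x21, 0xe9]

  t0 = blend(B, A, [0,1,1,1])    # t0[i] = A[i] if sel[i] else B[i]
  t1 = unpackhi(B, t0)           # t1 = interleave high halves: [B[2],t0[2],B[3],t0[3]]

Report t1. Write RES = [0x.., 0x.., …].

→ t0 |69|4a|4e|67|
→ t1 |21|4e|e9|67|

RES = [ 0x21  0x4e  0xe9  0x67 ]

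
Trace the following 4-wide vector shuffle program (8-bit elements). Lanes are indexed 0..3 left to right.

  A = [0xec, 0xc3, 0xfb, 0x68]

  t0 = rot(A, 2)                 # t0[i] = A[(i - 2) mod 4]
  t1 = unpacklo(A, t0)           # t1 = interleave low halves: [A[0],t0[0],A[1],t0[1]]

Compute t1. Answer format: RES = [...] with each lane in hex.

t0 = [0xfb, 0x68, 0xec, 0xc3]
t1 = [0xec, 0xfb, 0xc3, 0x68]

RES = [0xec, 0xfb, 0xc3, 0x68]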